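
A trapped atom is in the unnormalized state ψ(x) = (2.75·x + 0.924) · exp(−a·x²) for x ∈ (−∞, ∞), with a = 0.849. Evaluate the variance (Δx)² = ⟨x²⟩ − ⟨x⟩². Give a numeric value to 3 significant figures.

0.484

Compute ⟨x⟩ and ⟨x²⟩ separately, then (Δx)² = ⟨x²⟩ − ⟨x⟩².
Expand each integrand as polynomial × e^(−2ax²) and use ∫x^(2j)·e^(−2ax²) dx = (2j−1)!!/(4a)^j · √(π/(2a)), odd powers → 0; here √(π/(2a)) = 1.3602.
Normalization: ∫|ψ|² dx = 4.1903.
⟨x⟩ = 0.48576 and ⟨x²⟩ = 0.72018.
(Δx)² = 0.72018 − (0.48576)² = 0.48421.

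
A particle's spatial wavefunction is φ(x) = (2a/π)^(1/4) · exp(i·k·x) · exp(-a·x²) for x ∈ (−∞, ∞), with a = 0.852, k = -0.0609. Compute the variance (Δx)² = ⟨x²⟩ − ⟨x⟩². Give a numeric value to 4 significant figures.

Compute ⟨x⟩ and ⟨x²⟩ separately, then (Δx)² = ⟨x²⟩ − ⟨x⟩².
Gaussian moments: ∫x^(2j)·e^(−2ax²) dx = (2j−1)!!/(4a)^j · √(π/(2a)), odd powers integrate to 0; here √(π/(2a)) = 1.3578.
⟨x⟩ = 0.0000 and ⟨x²⟩ = 0.29343.
(Δx)² = 0.29343 − (0.0000)² = 0.29343.

0.2934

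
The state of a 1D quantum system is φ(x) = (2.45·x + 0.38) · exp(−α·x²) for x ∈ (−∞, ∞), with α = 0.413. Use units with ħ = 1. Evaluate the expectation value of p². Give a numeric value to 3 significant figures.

p² φ = −ħ² d²φ/dx²; ⟨p²⟩ = −ħ² ∫ φ*·φ'' dx / ∫|φ|² dx.
Expand each integrand as polynomial × e^(−2αx²) and use ∫x^(2j)·e^(−2αx²) dx = (2j−1)!!/(4α)^j · √(π/(2α)), odd powers → 0; here √(π/(2α)) = 1.9502. Differentiate with the product rule, d/dx e^(−αx²) = −2αx·e^(−αx²).
State is unnormalized: ∫|φ|² dx = 7.3677, and ∫φ*·(−ħ² φ'') dx = 8.8960, so ⟨p²⟩ = 8.8960 / 7.3677.
⟨p²⟩ = 1.2074.

1.21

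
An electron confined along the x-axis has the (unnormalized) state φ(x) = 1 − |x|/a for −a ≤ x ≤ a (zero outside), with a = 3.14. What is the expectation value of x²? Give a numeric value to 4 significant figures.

0.9860

⟨x²⟩ = ∫ x²·|φ|² dx / ∫|φ|² dx (integrals over the domain).
φ is even, so ∫ over [−a, a] = 2∫₀ᵃ with φ = 1 − x/a there: ∫₀ᵃ (1 − x/a)² dx = a/3, ∫₀ᵃ x²(1 − x/a)² dx = a³/30, ∫₀ᵃ x⁴(1 − x/a)² dx = a⁵/105.
State is unnormalized: ∫|φ|² dx = 2.0933, and ∫φ*·x²·φ dx = 2.0639, so ⟨x²⟩ = 2.0639 / 2.0933.
⟨x²⟩ = 0.98596.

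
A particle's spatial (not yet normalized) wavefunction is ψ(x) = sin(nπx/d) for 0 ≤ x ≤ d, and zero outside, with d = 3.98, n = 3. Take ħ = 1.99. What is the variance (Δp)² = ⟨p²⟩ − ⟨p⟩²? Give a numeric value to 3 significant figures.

Compute ⟨p⟩ and ⟨p²⟩ separately; (Δp)² = ⟨p²⟩ − ⟨p⟩².
d/dx sin(nπx/d) = (nπ/d)·cos(nπx/d) and d²/dx² sin(nπx/d) = −(nπ/d)²·sin(nπx/d); on 0 ≤ x ≤ d, ∫sin²(nπx/d) dx = d/2 and ∫sin(nπx/d)·cos(nπx/d) dx = 0.
Normalization: ∫|ψ|² dx = 1.9900.
⟨p⟩ = 0.0000 and ⟨p²⟩ = 22.207.
(Δp)² = 22.207 − (0.0000)² = 22.207.

22.2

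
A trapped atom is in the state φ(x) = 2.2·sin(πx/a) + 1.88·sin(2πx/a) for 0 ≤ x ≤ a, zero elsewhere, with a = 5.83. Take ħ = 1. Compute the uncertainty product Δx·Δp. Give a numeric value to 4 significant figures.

0.6176

Δx = √(⟨x²⟩−⟨x⟩²), Δp = √(⟨p²⟩−⟨p⟩²).
On 0 ≤ x ≤ a (j ≠ l): ∫sin²(jπx/a) dx = a/2, ∫sin(jπx/a)·sin(lπx/a) dx = 0; diagonal moments ∫x·sin²(jπx/a) dx = a²/4, ∫x²·sin²(jπx/a) dx = a³·(1/6 − 1/(4j²π²)); cross terms ∫x·sin(jπx/a)·sin(lπx/a) dx = 0 for j + l even and −4jla²/(π²(j² − l²)²) for j + l odd, ∫x²·sin(jπx/a)·sin(lπx/a) dx = (−1)^(j+l)·4jla³/(π²(j² − l²)²); higher powers the same way via product-to-sum and parts. d²/dx² sin(jπx/a) = −(jπ/a)²·sin(jπx/a); on 0 ≤ x ≤ a, ∫sin²(jπx/a) dx = a/2 and ∫sin(jπx/a)·sin(lπx/a) dx = 0 for j ≠ l, so only diagonal terms survive in ∫|φ|² and ∫φ·φ″; ∫φ·φ′ dx = [φ²/2] between the walls = 0.
Normalization: ∫|φ|² dx = 24.411.
⟨x⟩ = 1.8777, ⟨x²⟩ = 4.1053 ⇒ Δx = 0.76129.
⟨p⟩ = 0.0000, ⟨p²⟩ = 0.65804 ⇒ Δp = 0.81119.
Δx·Δp = 0.61756.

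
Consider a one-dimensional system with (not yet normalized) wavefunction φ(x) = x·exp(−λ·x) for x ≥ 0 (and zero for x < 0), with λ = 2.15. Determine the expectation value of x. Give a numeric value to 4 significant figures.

0.6977

⟨x⟩ = ∫ x·|φ|² dx / ∫|φ|² dx (integrals over the domain).
Every integrand reduces to terms xʲ·e^(−2λx) on [0, ∞); use ∫₀^∞ xʲ·e^(−2λx) dx = j!/(2λ)^(j+1).
State is unnormalized: ∫|φ|² dx = 0.025155, and ∫φ*·x·φ dx = 0.017550, so ⟨x⟩ = 0.017550 / 0.025155.
⟨x⟩ = 0.69767.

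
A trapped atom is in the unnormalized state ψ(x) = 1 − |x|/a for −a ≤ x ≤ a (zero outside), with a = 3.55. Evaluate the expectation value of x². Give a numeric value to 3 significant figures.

1.26

⟨x²⟩ = ∫ x²·|ψ|² dx / ∫|ψ|² dx (integrals over the domain).
ψ is even, so ∫ over [−a, a] = 2∫₀ᵃ with ψ = 1 − x/a there: ∫₀ᵃ (1 − x/a)² dx = a/3, ∫₀ᵃ x²(1 − x/a)² dx = a³/30, ∫₀ᵃ x⁴(1 − x/a)² dx = a⁵/105.
State is unnormalized: ∫|ψ|² dx = 2.3667, and ∫ψ*·x²·ψ dx = 2.9826, so ⟨x²⟩ = 2.9826 / 2.3667.
⟨x²⟩ = 1.2603.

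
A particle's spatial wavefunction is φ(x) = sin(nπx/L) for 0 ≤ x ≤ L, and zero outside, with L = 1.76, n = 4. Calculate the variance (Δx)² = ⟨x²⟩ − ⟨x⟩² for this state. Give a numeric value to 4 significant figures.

Compute ⟨x⟩ and ⟨x²⟩ separately, then (Δx)² = ⟨x²⟩ − ⟨x⟩².
With sin²θ = (1 − cos2θ)/2 on 0 ≤ x ≤ L: ∫sin²(nπx/L) dx = L/2, ∫x·sin²(nπx/L) dx = L²/4, ∫x²·sin²(nπx/L) dx = L³·(1/6 − 1/(4n²π²)); higher powers xᵏ the same way, integrating xᵏ·cos(2nπx/L) by parts.
Normalization: ∫|φ|² dx = 0.88000.
⟨x⟩ = 0.88000 and ⟨x²⟩ = 1.0227.
(Δx)² = 1.0227 − (0.88000)² = 0.24833.

0.2483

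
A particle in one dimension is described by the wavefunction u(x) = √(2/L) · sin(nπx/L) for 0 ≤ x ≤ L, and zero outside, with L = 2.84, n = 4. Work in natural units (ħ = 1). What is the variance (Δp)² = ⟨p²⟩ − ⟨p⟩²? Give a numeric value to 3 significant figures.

Compute ⟨p⟩ and ⟨p²⟩ separately; (Δp)² = ⟨p²⟩ − ⟨p⟩².
d/dx sin(nπx/L) = (nπ/L)·cos(nπx/L) and d²/dx² sin(nπx/L) = −(nπ/L)²·sin(nπx/L); on 0 ≤ x ≤ L, ∫sin²(nπx/L) dx = L/2 and ∫sin(nπx/L)·cos(nπx/L) dx = 0.
⟨p⟩ = 0.0000 and ⟨p²⟩ = 19.579.
(Δp)² = 19.579 − (0.0000)² = 19.579.

19.6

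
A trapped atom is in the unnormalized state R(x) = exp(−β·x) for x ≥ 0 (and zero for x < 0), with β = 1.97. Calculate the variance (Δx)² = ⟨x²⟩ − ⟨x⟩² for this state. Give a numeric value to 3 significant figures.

Compute ⟨x⟩ and ⟨x²⟩ separately, then (Δx)² = ⟨x²⟩ − ⟨x⟩².
Every integrand reduces to terms xʲ·e^(−2βx) on [0, ∞); use ∫₀^∞ xʲ·e^(−2βx) dx = j!/(2β)^(j+1).
Normalization: ∫|R|² dx = 0.25381.
⟨x⟩ = 0.25381 and ⟨x²⟩ = 0.12884.
(Δx)² = 0.12884 − (0.25381)² = 0.064418.

0.0644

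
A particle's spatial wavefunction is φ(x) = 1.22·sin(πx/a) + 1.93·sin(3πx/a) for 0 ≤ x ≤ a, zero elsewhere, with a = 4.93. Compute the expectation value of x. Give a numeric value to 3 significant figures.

2.47

⟨x⟩ = ∫ x·|φ|² dx / ∫|φ|² dx (integrals over the domain).
On 0 ≤ x ≤ a (j ≠ l): ∫sin²(jπx/a) dx = a/2, ∫sin(jπx/a)·sin(lπx/a) dx = 0; diagonal moments ∫x·sin²(jπx/a) dx = a²/4, ∫x²·sin²(jπx/a) dx = a³·(1/6 − 1/(4j²π²)); cross terms ∫x·sin(jπx/a)·sin(lπx/a) dx = 0 for j + l even and −4jla²/(π²(j² − l²)²) for j + l odd, ∫x²·sin(jπx/a)·sin(lπx/a) dx = (−1)^(j+l)·4jla³/(π²(j² − l²)²); higher powers the same way via product-to-sum and parts.
State is unnormalized: ∫|φ|² dx = 12.851, and ∫φ*·x·φ dx = 31.677, so ⟨x⟩ = 31.677 / 12.851.
⟨x⟩ = 2.4650.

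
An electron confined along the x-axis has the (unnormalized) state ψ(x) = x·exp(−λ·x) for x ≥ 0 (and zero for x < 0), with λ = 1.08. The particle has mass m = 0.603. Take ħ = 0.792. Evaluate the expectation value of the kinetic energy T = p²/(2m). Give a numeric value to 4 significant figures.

T = −(ħ²/2m) d²/dx², so ⟨T⟩ = −(ħ²/2m) ∫ ψ*·ψ'' dx / ∫|ψ|² dx; with m = 0.603.
Differentiate x·exp(−λ·x) with the product rule; every integrand then reduces to terms xʲ·e^(−2λx) on [0, ∞), with ∫₀^∞ xʲ·e^(−2λx) dx = j!/(2λ)^(j+1).
State is unnormalized: ∫|ψ|² dx = 0.19846, and ∫ψ*·(−ħ²/2m · ψ'') dx = 0.12040, so ⟨T⟩ = 0.12040 / 0.19846.
⟨T⟩ = 0.60667.

0.6067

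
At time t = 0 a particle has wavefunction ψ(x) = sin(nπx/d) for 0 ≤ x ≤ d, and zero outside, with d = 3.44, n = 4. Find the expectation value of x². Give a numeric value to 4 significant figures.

3.907

⟨x²⟩ = ∫ x²·|ψ|² dx / ∫|ψ|² dx (integrals over the domain).
With sin²θ = (1 − cos2θ)/2 on 0 ≤ x ≤ d: ∫sin²(nπx/d) dx = d/2, ∫x·sin²(nπx/d) dx = d²/4, ∫x²·sin²(nπx/d) dx = d³·(1/6 − 1/(4n²π²)); higher powers xᵏ the same way, integrating xᵏ·cos(2nπx/d) by parts.
State is unnormalized: ∫|ψ|² dx = 1.7200, and ∫ψ*·x²·ψ dx = 6.7202, so ⟨x²⟩ = 6.7202 / 1.7200.
⟨x²⟩ = 3.9071.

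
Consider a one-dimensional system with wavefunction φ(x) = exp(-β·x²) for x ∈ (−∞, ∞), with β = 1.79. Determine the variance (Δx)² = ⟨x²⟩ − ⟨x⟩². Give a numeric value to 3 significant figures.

Compute ⟨x⟩ and ⟨x²⟩ separately, then (Δx)² = ⟨x²⟩ − ⟨x⟩².
Gaussian moments: ∫x^(2j)·e^(−2βx²) dx = (2j−1)!!/(4β)^j · √(π/(2β)), odd powers integrate to 0; here √(π/(2β)) = 0.93677.
Normalization: ∫|φ|² dx = 0.93677.
⟨x⟩ = 0.0000 and ⟨x²⟩ = 0.13966.
(Δx)² = 0.13966 − (0.0000)² = 0.13966.

0.140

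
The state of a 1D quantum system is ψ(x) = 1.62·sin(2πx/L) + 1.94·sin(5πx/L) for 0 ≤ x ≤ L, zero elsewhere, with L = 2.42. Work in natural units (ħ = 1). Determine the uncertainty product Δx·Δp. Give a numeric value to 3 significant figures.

Δx = √(⟨x²⟩−⟨x⟩²), Δp = √(⟨p²⟩−⟨p⟩²).
On 0 ≤ x ≤ L (j ≠ l): ∫sin²(jπx/L) dx = L/2, ∫sin(jπx/L)·sin(lπx/L) dx = 0; diagonal moments ∫x·sin²(jπx/L) dx = L²/4, ∫x²·sin²(jπx/L) dx = L³·(1/6 − 1/(4j²π²)); cross terms ∫x·sin(jπx/L)·sin(lπx/L) dx = 0 for j + l even and −4jlL²/(π²(j² − l²)²) for j + l odd, ∫x²·sin(jπx/L)·sin(lπx/L) dx = (−1)^(j+l)·4jlL³/(π²(j² − l²)²); higher powers the same way via product-to-sum and parts. d²/dx² sin(jπx/L) = −(jπ/L)²·sin(jπx/L); on 0 ≤ x ≤ L, ∫sin²(jπx/L) dx = L/2 and ∫sin(jπx/L)·sin(lπx/L) dx = 0 for j ≠ l, so only diagonal terms survive in ∫|ψ|² and ∫ψ·ψ″; ∫ψ·ψ′ dx = [ψ²/2] between the walls = 0.
Normalization: ∫|ψ|² dx = 7.7295.
⟨x⟩ = 1.1662, ⟨x²⟩ = 1.8088 ⇒ Δx = 0.66982.
⟨p⟩ = 0.0000, ⟨p²⟩ = 27.592 ⇒ Δp = 5.2528.
Δx·Δp = 3.5184.

3.52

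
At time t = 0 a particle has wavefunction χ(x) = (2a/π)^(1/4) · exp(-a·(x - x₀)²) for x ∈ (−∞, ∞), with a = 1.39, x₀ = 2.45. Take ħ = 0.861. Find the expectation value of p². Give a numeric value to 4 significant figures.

p² χ = −ħ² d²χ/dx²; ⟨p²⟩ = −ħ² ∫ χ*·χ'' dx.
Gaussian moments (u = x − x₀): ∫u^(2j)·e^(−2au²) du = (2j−1)!!/(4a)^j · √(π/(2a)), odd powers integrate to 0; here √(π/(2a)) = 1.0630. Derivatives: d/dx e^(−au²) = −2au·e^(−au²), d²/dx² e^(−au²) = (4a²u² − 2a)·e^(−au²).
⟨p²⟩ = 1.0304.

1.030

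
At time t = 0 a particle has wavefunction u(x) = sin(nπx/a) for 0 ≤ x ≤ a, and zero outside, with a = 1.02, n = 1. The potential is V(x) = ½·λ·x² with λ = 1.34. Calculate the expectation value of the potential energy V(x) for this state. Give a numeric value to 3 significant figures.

0.197

⟨V⟩ = ∫ V(x)·|u|² dx / ∫|u|² dx.
With sin²θ = (1 − cos2θ)/2 on 0 ≤ x ≤ a: ∫sin²(nπx/a) dx = a/2, ∫x·sin²(nπx/a) dx = a²/4, ∫x²·sin²(nπx/a) dx = a³·(1/6 − 1/(4n²π²)); higher powers xᵏ the same way, integrating xᵏ·cos(2nπx/a) by parts.
State is unnormalized: ∫|u|² dx = 0.51000, and ∫u*·V(x)·u dx = 0.10049, so ⟨V⟩ = 0.10049 / 0.51000.
⟨V⟩ = 0.19704.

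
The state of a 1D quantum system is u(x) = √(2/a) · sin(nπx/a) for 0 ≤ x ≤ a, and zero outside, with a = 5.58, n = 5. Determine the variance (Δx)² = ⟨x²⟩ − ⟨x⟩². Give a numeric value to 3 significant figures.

2.53

Compute ⟨x⟩ and ⟨x²⟩ separately, then (Δx)² = ⟨x²⟩ − ⟨x⟩².
With sin²θ = (1 − cos2θ)/2 on 0 ≤ x ≤ a: ∫sin²(nπx/a) dx = a/2, ∫x·sin²(nπx/a) dx = a²/4, ∫x²·sin²(nπx/a) dx = a³·(1/6 − 1/(4n²π²)); higher powers xᵏ the same way, integrating xᵏ·cos(2nπx/a) by parts.
⟨x⟩ = 2.7900 and ⟨x²⟩ = 10.316.
(Δx)² = 10.316 − (2.7900)² = 2.5316.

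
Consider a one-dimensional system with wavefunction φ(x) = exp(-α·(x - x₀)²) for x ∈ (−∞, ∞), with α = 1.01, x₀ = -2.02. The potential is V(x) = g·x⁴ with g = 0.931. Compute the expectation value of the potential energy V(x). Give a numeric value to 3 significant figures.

21.3

⟨V⟩ = ∫ V(x)·|φ|² dx / ∫|φ|² dx.
Gaussian moments (u = x − x₀): ∫u^(2j)·e^(−2αu²) du = (2j−1)!!/(4α)^j · √(π/(2α)), odd powers integrate to 0; here √(π/(2α)) = 1.2471.
State is unnormalized: ∫|φ|² dx = 1.2471, and ∫φ*·V(x)·φ dx = 26.580, so ⟨V⟩ = 26.580 / 1.2471.
⟨V⟩ = 21.314.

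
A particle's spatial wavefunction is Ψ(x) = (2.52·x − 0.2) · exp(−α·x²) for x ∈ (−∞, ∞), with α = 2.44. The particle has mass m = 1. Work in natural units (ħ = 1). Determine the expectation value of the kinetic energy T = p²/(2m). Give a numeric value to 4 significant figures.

3.519

T = −(ħ²/2m) d²/dx², so ⟨T⟩ = −(ħ²/2m) ∫ Ψ*·Ψ'' dx / ∫|Ψ|² dx; with m = 1.
Expand each integrand as polynomial × e^(−2αx²) and use ∫x^(2j)·e^(−2αx²) dx = (2j−1)!!/(4α)^j · √(π/(2α)), odd powers → 0; here √(π/(2α)) = 0.80235. Differentiate with the product rule, d/dx e^(−αx²) = −2αx·e^(−αx²).
State is unnormalized: ∫|Ψ|² dx = 0.55415, and ∫Ψ*·(−ħ²/2m · Ψ'') dx = 1.9499, so ⟨T⟩ = 1.9499 / 0.55415.
⟨T⟩ = 3.5187.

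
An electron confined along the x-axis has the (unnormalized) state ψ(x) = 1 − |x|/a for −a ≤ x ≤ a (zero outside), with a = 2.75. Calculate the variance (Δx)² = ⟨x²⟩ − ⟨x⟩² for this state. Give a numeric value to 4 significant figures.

Compute ⟨x⟩ and ⟨x²⟩ separately, then (Δx)² = ⟨x²⟩ − ⟨x⟩².
ψ is even, so ∫ over [−a, a] = 2∫₀ᵃ with ψ = 1 − x/a there: ∫₀ᵃ (1 − x/a)² dx = a/3, ∫₀ᵃ x²(1 − x/a)² dx = a³/30, ∫₀ᵃ x⁴(1 − x/a)² dx = a⁵/105.
Normalization: ∫|ψ|² dx = 1.8333.
⟨x⟩ = 0.0000 and ⟨x²⟩ = 0.75625.
(Δx)² = 0.75625 − (0.0000)² = 0.75625.

0.7563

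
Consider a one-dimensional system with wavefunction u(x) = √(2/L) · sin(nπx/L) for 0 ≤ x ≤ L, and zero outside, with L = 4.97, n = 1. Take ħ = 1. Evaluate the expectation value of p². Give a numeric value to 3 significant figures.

0.400

p² u = −ħ² d²u/dx²; ⟨p²⟩ = −ħ² ∫ u*·u'' dx.
d/dx sin(nπx/L) = (nπ/L)·cos(nπx/L) and d²/dx² sin(nπx/L) = −(nπ/L)²·sin(nπx/L); on 0 ≤ x ≤ L, ∫sin²(nπx/L) dx = L/2 and ∫sin(nπx/L)·cos(nπx/L) dx = 0.
⟨p²⟩ = 0.39956.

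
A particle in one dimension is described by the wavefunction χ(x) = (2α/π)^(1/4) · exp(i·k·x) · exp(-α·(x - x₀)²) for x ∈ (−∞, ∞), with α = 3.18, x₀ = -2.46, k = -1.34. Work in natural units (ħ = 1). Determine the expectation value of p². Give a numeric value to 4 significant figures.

4.976

p² χ = −ħ² d²χ/dx²; ⟨p²⟩ = −ħ² ∫ χ*·χ'' dx.
Gaussian moments (u = x − x₀): ∫u^(2j)·e^(−2αu²) du = (2j−1)!!/(4α)^j · √(π/(2α)), odd powers integrate to 0; here √(π/(2α)) = 0.70282. Derivatives: χ′ = (ik − 2αu)·χ, χ″ = ((ik − 2αu)² − 2α)·χ; the odd-in-u pieces drop out.
⟨p²⟩ = 4.9756.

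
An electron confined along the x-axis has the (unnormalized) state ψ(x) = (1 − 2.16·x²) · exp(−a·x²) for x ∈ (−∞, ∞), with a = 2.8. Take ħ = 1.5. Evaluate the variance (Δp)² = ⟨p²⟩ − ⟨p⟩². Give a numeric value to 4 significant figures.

14.29

Compute ⟨p⟩ and ⟨p²⟩ separately; (Δp)² = ⟨p²⟩ − ⟨p⟩².
Expand each integrand as polynomial × e^(−2ax²) and use ∫x^(2j)·e^(−2ax²) dx = (2j−1)!!/(4a)^j · √(π/(2a)), odd powers → 0; here √(π/(2a)) = 0.74900. Differentiate with the product rule, d/dx e^(−ax²) = −2ax·e^(−ax²).
Normalization: ∫|ψ|² dx = 0.54367.
⟨p⟩ = 0.0000 and ⟨p²⟩ = 14.287.
(Δp)² = 14.287 − (0.0000)² = 14.287.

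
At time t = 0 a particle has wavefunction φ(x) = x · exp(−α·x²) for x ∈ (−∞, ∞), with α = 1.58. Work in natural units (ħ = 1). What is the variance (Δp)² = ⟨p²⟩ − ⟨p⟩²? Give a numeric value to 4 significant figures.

Compute ⟨p⟩ and ⟨p²⟩ separately; (Δp)² = ⟨p²⟩ − ⟨p⟩².
Expand each integrand as polynomial × e^(−2αx²) and use ∫x^(2j)·e^(−2αx²) dx = (2j−1)!!/(4α)^j · √(π/(2α)), odd powers → 0; here √(π/(2α)) = 0.99708. Differentiate with the product rule, d/dx e^(−αx²) = −2αx·e^(−αx²).
Normalization: ∫|φ|² dx = 0.15777.
⟨p⟩ = 0.0000 and ⟨p²⟩ = 4.7400.
(Δp)² = 4.7400 − (0.0000)² = 4.7400.

4.740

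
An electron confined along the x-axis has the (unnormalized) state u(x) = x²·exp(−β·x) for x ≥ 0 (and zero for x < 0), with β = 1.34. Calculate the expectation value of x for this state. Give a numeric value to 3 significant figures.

1.87

⟨x⟩ = ∫ x·|u|² dx / ∫|u|² dx (integrals over the domain).
Every integrand reduces to terms xʲ·e^(−2βx) on [0, ∞); use ∫₀^∞ xʲ·e^(−2βx) dx = j!/(2β)^(j+1).
State is unnormalized: ∫|u|² dx = 0.17360, and ∫u*·x·u dx = 0.32387, so ⟨x⟩ = 0.32387 / 0.17360.
⟨x⟩ = 1.8657.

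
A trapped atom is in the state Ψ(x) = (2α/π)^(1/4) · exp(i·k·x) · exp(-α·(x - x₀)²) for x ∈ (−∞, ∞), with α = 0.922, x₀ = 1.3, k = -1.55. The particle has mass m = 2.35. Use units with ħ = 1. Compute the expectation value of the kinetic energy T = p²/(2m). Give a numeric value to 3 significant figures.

T = −(ħ²/2m) d²/dx², so ⟨T⟩ = −(ħ²/2m) ∫ Ψ*·Ψ'' dx; with m = 2.35.
Gaussian moments (u = x − x₀): ∫u^(2j)·e^(−2αu²) du = (2j−1)!!/(4α)^j · √(π/(2α)), odd powers integrate to 0; here √(π/(2α)) = 1.3053. Derivatives: Ψ′ = (ik − 2αu)·Ψ, Ψ″ = ((ik − 2αu)² − 2α)·Ψ; the odd-in-u pieces drop out.
⟨T⟩ = 0.70734.

0.707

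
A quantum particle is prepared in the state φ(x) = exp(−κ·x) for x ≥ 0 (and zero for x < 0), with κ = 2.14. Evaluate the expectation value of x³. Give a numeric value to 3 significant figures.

0.0765

⟨x³⟩ = ∫ x³·|φ|² dx / ∫|φ|² dx (integrals over the domain).
Every integrand reduces to terms xʲ·e^(−2κx) on [0, ∞); use ∫₀^∞ xʲ·e^(−2κx) dx = j!/(2κ)^(j+1).
State is unnormalized: ∫|φ|² dx = 0.23364, and ∫φ*·x³·φ dx = 0.017880, so ⟨x³⟩ = 0.017880 / 0.23364.
⟨x³⟩ = 0.076528.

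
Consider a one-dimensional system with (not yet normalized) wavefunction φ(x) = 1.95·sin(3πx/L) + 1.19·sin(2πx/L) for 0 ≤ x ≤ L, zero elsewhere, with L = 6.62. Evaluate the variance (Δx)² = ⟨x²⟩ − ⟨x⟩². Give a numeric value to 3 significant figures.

2.01

Compute ⟨x⟩ and ⟨x²⟩ separately, then (Δx)² = ⟨x²⟩ − ⟨x⟩².
On 0 ≤ x ≤ L (j ≠ l): ∫sin²(jπx/L) dx = L/2, ∫sin(jπx/L)·sin(lπx/L) dx = 0; diagonal moments ∫x·sin²(jπx/L) dx = L²/4, ∫x²·sin²(jπx/L) dx = L³·(1/6 − 1/(4j²π²)); cross terms ∫x·sin(jπx/L)·sin(lπx/L) dx = 0 for j + l even and −4jlL²/(π²(j² − l²)²) for j + l odd, ∫x²·sin(jπx/L)·sin(lπx/L) dx = (−1)^(j+l)·4jlL³/(π²(j² − l²)²); higher powers the same way via product-to-sum and parts.
Normalization: ∫|φ|² dx = 17.274.
⟨x⟩ = 2.1647 and ⟨x²⟩ = 6.6959.
(Δx)² = 6.6959 − (2.1647)² = 2.0100.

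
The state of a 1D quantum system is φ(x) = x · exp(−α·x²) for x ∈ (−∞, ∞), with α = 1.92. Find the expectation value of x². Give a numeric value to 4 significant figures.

0.3906

⟨x²⟩ = ∫ x²·|φ|² dx / ∫|φ|² dx (integrals over the domain).
Expand each integrand as polynomial × e^(−2αx²) and use ∫x^(2j)·e^(−2αx²) dx = (2j−1)!!/(4α)^j · √(π/(2α)), odd powers → 0; here √(π/(2α)) = 0.90450.
State is unnormalized: ∫|φ|² dx = 0.11777, and ∫φ*·x²·φ dx = 0.046005, so ⟨x²⟩ = 0.046005 / 0.11777.
⟨x²⟩ = 0.39063.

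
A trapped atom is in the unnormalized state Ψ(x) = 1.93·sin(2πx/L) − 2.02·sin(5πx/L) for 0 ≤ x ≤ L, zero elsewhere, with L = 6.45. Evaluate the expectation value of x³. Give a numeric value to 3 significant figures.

⟨x³⟩ = ∫ x³·|Ψ|² dx / ∫|Ψ|² dx (integrals over the domain).
On 0 ≤ x ≤ L (j ≠ l): ∫sin²(jπx/L) dx = L/2, ∫sin(jπx/L)·sin(lπx/L) dx = 0; diagonal moments ∫x·sin²(jπx/L) dx = L²/4, ∫x²·sin²(jπx/L) dx = L³·(1/6 − 1/(4j²π²)); cross terms ∫x·sin(jπx/L)·sin(lπx/L) dx = 0 for j + l even and −4jlL²/(π²(j² − l²)²) for j + l odd, ∫x²·sin(jπx/L)·sin(lπx/L) dx = (−1)^(j+l)·4jlL³/(π²(j² − l²)²); higher powers the same way via product-to-sum and parts.
State is unnormalized: ∫|Ψ|² dx = 25.172, and ∫Ψ*·x³·Ψ dx = 1792.8, so ⟨x³⟩ = 1792.8 / 25.172.
⟨x³⟩ = 71.221.

71.2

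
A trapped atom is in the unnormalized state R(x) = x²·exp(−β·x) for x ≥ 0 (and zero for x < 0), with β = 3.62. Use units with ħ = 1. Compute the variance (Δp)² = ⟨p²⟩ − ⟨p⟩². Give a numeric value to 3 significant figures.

Compute ⟨p⟩ and ⟨p²⟩ separately; (Δp)² = ⟨p²⟩ − ⟨p⟩².
Differentiate x²·exp(−β·x) with the product rule; every integrand then reduces to terms xʲ·e^(−2βx) on [0, ∞), with ∫₀^∞ xʲ·e^(−2βx) dx = j!/(2β)^(j+1).
Normalization: ∫|R|² dx = 0.0012065.
⟨p⟩ = 0.0000 and ⟨p²⟩ = 4.3681.
(Δp)² = 4.3681 − (0.0000)² = 4.3681.

4.37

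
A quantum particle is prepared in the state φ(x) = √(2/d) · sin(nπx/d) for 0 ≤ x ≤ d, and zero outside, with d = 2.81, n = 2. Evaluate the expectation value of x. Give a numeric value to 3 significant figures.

⟨x⟩ = ∫ x·|φ|² dx (integrals over the domain).
With sin²θ = (1 − cos2θ)/2 on 0 ≤ x ≤ d: ∫sin²(nπx/d) dx = d/2, ∫x·sin²(nπx/d) dx = d²/4, ∫x²·sin²(nπx/d) dx = d³·(1/6 − 1/(4n²π²)); higher powers xᵏ the same way, integrating xᵏ·cos(2nπx/d) by parts.
⟨x⟩ = 1.4050.

1.41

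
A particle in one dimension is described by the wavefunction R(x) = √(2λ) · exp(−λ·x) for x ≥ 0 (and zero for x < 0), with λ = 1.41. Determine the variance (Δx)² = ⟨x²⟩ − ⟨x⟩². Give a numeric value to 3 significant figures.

Compute ⟨x⟩ and ⟨x²⟩ separately, then (Δx)² = ⟨x²⟩ − ⟨x⟩².
Every integrand reduces to terms xʲ·e^(−2λx) on [0, ∞); use ∫₀^∞ xʲ·e^(−2λx) dx = j!/(2λ)^(j+1).
⟨x⟩ = 0.35461 and ⟨x²⟩ = 0.25150.
(Δx)² = 0.25150 − (0.35461)² = 0.12575.

0.126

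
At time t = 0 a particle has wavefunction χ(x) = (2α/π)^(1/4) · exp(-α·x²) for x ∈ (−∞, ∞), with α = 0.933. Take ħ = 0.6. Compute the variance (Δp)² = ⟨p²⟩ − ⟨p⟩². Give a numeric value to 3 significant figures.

Compute ⟨p⟩ and ⟨p²⟩ separately; (Δp)² = ⟨p²⟩ − ⟨p⟩².
Gaussian moments: ∫x^(2j)·e^(−2αx²) dx = (2j−1)!!/(4α)^j · √(π/(2α)), odd powers integrate to 0; here √(π/(2α)) = 1.2975. Derivatives: d/dx e^(−αx²) = −2αx·e^(−αx²), d²/dx² e^(−αx²) = (4α²x² − 2α)·e^(−αx²).
⟨p⟩ = 0.0000 and ⟨p²⟩ = 0.33588.
(Δp)² = 0.33588 − (0.0000)² = 0.33588.

0.336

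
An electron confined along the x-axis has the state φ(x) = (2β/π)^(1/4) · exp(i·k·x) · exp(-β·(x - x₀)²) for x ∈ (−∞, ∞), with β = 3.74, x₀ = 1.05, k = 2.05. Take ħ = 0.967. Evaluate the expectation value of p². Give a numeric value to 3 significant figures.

p² φ = −ħ² d²φ/dx²; ⟨p²⟩ = −ħ² ∫ φ*·φ'' dx.
Gaussian moments (u = x − x₀): ∫u^(2j)·e^(−2βu²) du = (2j−1)!!/(4β)^j · √(π/(2β)), odd powers integrate to 0; here √(π/(2β)) = 0.64807. Derivatives: φ′ = (ik − 2βu)·φ, φ″ = ((ik − 2βu)² − 2β)·φ; the odd-in-u pieces drop out.
⟨p²⟩ = 7.4269.

7.43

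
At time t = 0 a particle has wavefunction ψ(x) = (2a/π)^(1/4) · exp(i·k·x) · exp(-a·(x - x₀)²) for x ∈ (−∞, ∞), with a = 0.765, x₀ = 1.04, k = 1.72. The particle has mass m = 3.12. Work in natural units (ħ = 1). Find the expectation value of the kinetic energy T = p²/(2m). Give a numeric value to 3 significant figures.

0.597

T = −(ħ²/2m) d²/dx², so ⟨T⟩ = −(ħ²/2m) ∫ ψ*·ψ'' dx; with m = 3.12.
Gaussian moments (u = x − x₀): ∫u^(2j)·e^(−2au²) du = (2j−1)!!/(4a)^j · √(π/(2a)), odd powers integrate to 0; here √(π/(2a)) = 1.4329. Derivatives: ψ′ = (ik − 2au)·ψ, ψ″ = ((ik − 2au)² − 2a)·ψ; the odd-in-u pieces drop out.
⟨T⟩ = 0.59670.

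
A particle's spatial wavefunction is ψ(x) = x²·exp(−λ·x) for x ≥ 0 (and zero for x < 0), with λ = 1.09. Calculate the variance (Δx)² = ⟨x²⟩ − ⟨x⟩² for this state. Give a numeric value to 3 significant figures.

1.05

Compute ⟨x⟩ and ⟨x²⟩ separately, then (Δx)² = ⟨x²⟩ − ⟨x⟩².
Every integrand reduces to terms xʲ·e^(−2λx) on [0, ∞); use ∫₀^∞ xʲ·e^(−2λx) dx = j!/(2λ)^(j+1).
Normalization: ∫|ψ|² dx = 0.48745.
⟨x⟩ = 2.2936 and ⟨x²⟩ = 6.3126.
(Δx)² = 6.3126 − (2.2936)² = 1.0521.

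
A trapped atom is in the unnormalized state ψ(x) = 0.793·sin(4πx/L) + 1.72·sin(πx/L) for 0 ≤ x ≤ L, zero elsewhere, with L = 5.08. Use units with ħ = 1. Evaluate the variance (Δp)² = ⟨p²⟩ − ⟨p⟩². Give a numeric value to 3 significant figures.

1.39

Compute ⟨p⟩ and ⟨p²⟩ separately; (Δp)² = ⟨p²⟩ − ⟨p⟩².
d²/dx² sin(jπx/L) = −(jπ/L)²·sin(jπx/L); on 0 ≤ x ≤ L, ∫sin²(jπx/L) dx = L/2 and ∫sin(jπx/L)·sin(lπx/L) dx = 0 for j ≠ l, so only diagonal terms survive in ∫|ψ|² and ∫ψ·ψ″; ∫ψ·ψ′ dx = [ψ²/2] between the walls = 0.
Normalization: ∫|ψ|² dx = 9.1116.
⟨p⟩ = 0.0000 and ⟨p²⟩ = 1.3881.
(Δp)² = 1.3881 − (0.0000)² = 1.3881.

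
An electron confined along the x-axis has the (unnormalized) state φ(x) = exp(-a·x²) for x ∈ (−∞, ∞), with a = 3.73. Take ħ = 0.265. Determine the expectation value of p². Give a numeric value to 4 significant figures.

0.2619

p² φ = −ħ² d²φ/dx²; ⟨p²⟩ = −ħ² ∫ φ*·φ'' dx / ∫|φ|² dx.
Gaussian moments: ∫x^(2j)·e^(−2ax²) dx = (2j−1)!!/(4a)^j · √(π/(2a)), odd powers integrate to 0; here √(π/(2a)) = 0.64894. Derivatives: d/dx e^(−ax²) = −2ax·e^(−ax²), d²/dx² e^(−ax²) = (4a²x² − 2a)·e^(−ax²).
State is unnormalized: ∫|φ|² dx = 0.64894, and ∫φ*·(−ħ² φ'') dx = 0.16998, so ⟨p²⟩ = 0.16998 / 0.64894.
⟨p²⟩ = 0.26194.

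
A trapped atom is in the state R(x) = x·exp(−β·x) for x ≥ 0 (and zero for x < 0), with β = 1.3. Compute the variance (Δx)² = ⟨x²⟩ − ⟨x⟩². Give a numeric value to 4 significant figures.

Compute ⟨x⟩ and ⟨x²⟩ separately, then (Δx)² = ⟨x²⟩ − ⟨x⟩².
Every integrand reduces to terms xʲ·e^(−2βx) on [0, ∞); use ∫₀^∞ xʲ·e^(−2βx) dx = j!/(2β)^(j+1).
Normalization: ∫|R|² dx = 0.11379.
⟨x⟩ = 1.1538 and ⟨x²⟩ = 1.7751.
(Δx)² = 1.7751 − (1.1538)² = 0.44379.

0.4438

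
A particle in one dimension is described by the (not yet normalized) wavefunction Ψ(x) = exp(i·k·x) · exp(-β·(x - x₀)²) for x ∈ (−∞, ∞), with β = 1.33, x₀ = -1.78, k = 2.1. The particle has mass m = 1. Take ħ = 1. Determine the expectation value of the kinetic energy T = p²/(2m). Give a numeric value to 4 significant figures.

2.870

T = −(ħ²/2m) d²/dx², so ⟨T⟩ = −(ħ²/2m) ∫ Ψ*·Ψ'' dx / ∫|Ψ|² dx; with m = 1.
Gaussian moments (u = x − x₀): ∫u^(2j)·e^(−2βu²) du = (2j−1)!!/(4β)^j · √(π/(2β)), odd powers integrate to 0; here √(π/(2β)) = 1.0868. Derivatives: Ψ′ = (ik − 2βu)·Ψ, Ψ″ = ((ik − 2βu)² − 2β)·Ψ; the odd-in-u pieces drop out.
State is unnormalized: ∫|Ψ|² dx = 1.0868, and ∫Ψ*·(−ħ²/2m · Ψ'') dx = 3.1190, so ⟨T⟩ = 3.1190 / 1.0868.
⟨T⟩ = 2.8700.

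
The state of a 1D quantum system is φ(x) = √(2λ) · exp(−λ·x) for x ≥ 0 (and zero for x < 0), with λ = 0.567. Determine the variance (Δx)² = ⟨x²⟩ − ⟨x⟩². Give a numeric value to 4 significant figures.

Compute ⟨x⟩ and ⟨x²⟩ separately, then (Δx)² = ⟨x²⟩ − ⟨x⟩².
Every integrand reduces to terms xʲ·e^(−2λx) on [0, ∞); use ∫₀^∞ xʲ·e^(−2λx) dx = j!/(2λ)^(j+1).
⟨x⟩ = 0.88183 and ⟨x²⟩ = 1.5553.
(Δx)² = 1.5553 − (0.88183)² = 0.77763.

0.7776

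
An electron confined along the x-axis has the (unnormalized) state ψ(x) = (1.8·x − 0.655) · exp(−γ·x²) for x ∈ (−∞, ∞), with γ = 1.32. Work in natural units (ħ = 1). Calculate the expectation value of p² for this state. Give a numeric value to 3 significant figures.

2.87

p² ψ = −ħ² d²ψ/dx²; ⟨p²⟩ = −ħ² ∫ ψ*·ψ'' dx / ∫|ψ|² dx.
Expand each integrand as polynomial × e^(−2γx²) and use ∫x^(2j)·e^(−2γx²) dx = (2j−1)!!/(4γ)^j · √(π/(2γ)), odd powers → 0; here √(π/(2γ)) = 1.0909. Differentiate with the product rule, d/dx e^(−γx²) = −2γx·e^(−γx²).
State is unnormalized: ∫|ψ|² dx = 1.1374, and ∫ψ*·(−ħ² ψ'') dx = 3.2686, so ⟨p²⟩ = 3.2686 / 1.1374.
⟨p²⟩ = 2.8737.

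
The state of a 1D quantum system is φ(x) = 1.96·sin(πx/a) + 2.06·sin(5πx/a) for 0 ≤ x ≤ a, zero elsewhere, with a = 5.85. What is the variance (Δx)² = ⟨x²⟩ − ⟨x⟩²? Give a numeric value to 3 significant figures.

2.23

Compute ⟨x⟩ and ⟨x²⟩ separately, then (Δx)² = ⟨x²⟩ − ⟨x⟩².
On 0 ≤ x ≤ a (j ≠ l): ∫sin²(jπx/a) dx = a/2, ∫sin(jπx/a)·sin(lπx/a) dx = 0; diagonal moments ∫x·sin²(jπx/a) dx = a²/4, ∫x²·sin²(jπx/a) dx = a³·(1/6 − 1/(4j²π²)); cross terms ∫x·sin(jπx/a)·sin(lπx/a) dx = 0 for j + l even and −4jla²/(π²(j² − l²)²) for j + l odd, ∫x²·sin(jπx/a)·sin(lπx/a) dx = (−1)^(j+l)·4jla³/(π²(j² − l²)²); higher powers the same way via product-to-sum and parts.
Normalization: ∫|φ|² dx = 23.649.
⟨x⟩ = 2.9250 and ⟨x²⟩ = 10.788.
(Δx)² = 10.788 − (2.9250)² = 2.2322.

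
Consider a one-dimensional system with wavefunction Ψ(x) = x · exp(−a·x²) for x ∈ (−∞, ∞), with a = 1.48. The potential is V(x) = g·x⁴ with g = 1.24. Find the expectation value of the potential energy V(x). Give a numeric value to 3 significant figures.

0.531

⟨V⟩ = ∫ V(x)·|Ψ|² dx / ∫|Ψ|² dx.
Expand each integrand as polynomial × e^(−2ax²) and use ∫x^(2j)·e^(−2ax²) dx = (2j−1)!!/(4a)^j · √(π/(2a)), odd powers → 0; here √(π/(2a)) = 1.0302.
State is unnormalized: ∫|Ψ|² dx = 0.17402, and ∫Ψ*·V(x)·Ψ dx = 0.092359, so ⟨V⟩ = 0.092359 / 0.17402.
⟨V⟩ = 0.53072.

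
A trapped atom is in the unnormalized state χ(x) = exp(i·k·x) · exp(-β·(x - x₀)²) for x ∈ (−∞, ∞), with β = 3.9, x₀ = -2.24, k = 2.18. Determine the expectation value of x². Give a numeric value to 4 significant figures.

5.082

⟨x²⟩ = ∫ x²·|χ|² dx / ∫|χ|² dx (integrals over the domain).
Gaussian moments (u = x − x₀): ∫u^(2j)·e^(−2βu²) du = (2j−1)!!/(4β)^j · √(π/(2β)), odd powers integrate to 0; here √(π/(2β)) = 0.63464.
State is unnormalized: ∫|χ|² dx = 0.63464, and ∫χ*·x²·χ dx = 3.2251, so ⟨x²⟩ = 3.2251 / 0.63464.
⟨x²⟩ = 5.0817.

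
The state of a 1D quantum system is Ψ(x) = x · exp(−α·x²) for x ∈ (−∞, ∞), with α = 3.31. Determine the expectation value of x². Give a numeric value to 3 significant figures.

⟨x²⟩ = ∫ x²·|Ψ|² dx / ∫|Ψ|² dx (integrals over the domain).
Expand each integrand as polynomial × e^(−2αx²) and use ∫x^(2j)·e^(−2αx²) dx = (2j−1)!!/(4α)^j · √(π/(2α)), odd powers → 0; here √(π/(2α)) = 0.68888.
State is unnormalized: ∫|Ψ|² dx = 0.052030, and ∫Ψ*·x²·Ψ dx = 0.011789, so ⟨x²⟩ = 0.011789 / 0.052030.
⟨x²⟩ = 0.22659.

0.227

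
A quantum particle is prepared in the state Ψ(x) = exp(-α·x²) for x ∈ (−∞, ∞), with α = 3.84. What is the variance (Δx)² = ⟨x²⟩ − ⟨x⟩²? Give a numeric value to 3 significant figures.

Compute ⟨x⟩ and ⟨x²⟩ separately, then (Δx)² = ⟨x²⟩ − ⟨x⟩².
Gaussian moments: ∫x^(2j)·e^(−2αx²) dx = (2j−1)!!/(4α)^j · √(π/(2α)), odd powers integrate to 0; here √(π/(2α)) = 0.63958.
Normalization: ∫|Ψ|² dx = 0.63958.
⟨x⟩ = 0.0000 and ⟨x²⟩ = 0.065104.
(Δx)² = 0.065104 − (0.0000)² = 0.065104.

0.0651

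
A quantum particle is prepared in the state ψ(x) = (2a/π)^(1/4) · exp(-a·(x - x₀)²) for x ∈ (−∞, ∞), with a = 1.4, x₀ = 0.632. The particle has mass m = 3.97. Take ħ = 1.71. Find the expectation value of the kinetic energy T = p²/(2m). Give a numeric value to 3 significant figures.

0.516

T = −(ħ²/2m) d²/dx², so ⟨T⟩ = −(ħ²/2m) ∫ ψ*·ψ'' dx; with m = 3.97.
Gaussian moments (u = x − x₀): ∫u^(2j)·e^(−2au²) du = (2j−1)!!/(4a)^j · √(π/(2a)), odd powers integrate to 0; here √(π/(2a)) = 1.0592. Derivatives: d/dx e^(−au²) = −2au·e^(−au²), d²/dx² e^(−au²) = (4a²u² − 2a)·e^(−au²).
⟨T⟩ = 0.51558.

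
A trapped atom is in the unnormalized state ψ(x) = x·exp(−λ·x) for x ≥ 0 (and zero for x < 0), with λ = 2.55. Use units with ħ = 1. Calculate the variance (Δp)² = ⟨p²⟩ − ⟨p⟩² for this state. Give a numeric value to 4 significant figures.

Compute ⟨p⟩ and ⟨p²⟩ separately; (Δp)² = ⟨p²⟩ − ⟨p⟩².
Differentiate x·exp(−λ·x) with the product rule; every integrand then reduces to terms xʲ·e^(−2λx) on [0, ∞), with ∫₀^∞ xʲ·e^(−2λx) dx = j!/(2λ)^(j+1).
Normalization: ∫|ψ|² dx = 0.015077.
⟨p⟩ = 0.0000 and ⟨p²⟩ = 6.5025.
(Δp)² = 6.5025 − (0.0000)² = 6.5025.

6.503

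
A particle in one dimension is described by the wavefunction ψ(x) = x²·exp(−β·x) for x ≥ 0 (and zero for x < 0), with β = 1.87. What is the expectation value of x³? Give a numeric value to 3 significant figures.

4.01

⟨x³⟩ = ∫ x³·|ψ|² dx / ∫|ψ|² dx (integrals over the domain).
Every integrand reduces to terms xʲ·e^(−2βx) on [0, ∞); use ∫₀^∞ xʲ·e^(−2βx) dx = j!/(2β)^(j+1).
State is unnormalized: ∫|ψ|² dx = 0.032798, and ∫ψ*·x³·ψ dx = 0.13166, so ⟨x³⟩ = 0.13166 / 0.032798.
⟨x³⟩ = 4.0143.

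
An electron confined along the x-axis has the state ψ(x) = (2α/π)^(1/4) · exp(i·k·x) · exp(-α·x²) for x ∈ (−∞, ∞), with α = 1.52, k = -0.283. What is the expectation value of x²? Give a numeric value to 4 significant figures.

0.1645

⟨x²⟩ = ∫ x²·|ψ|² dx (integrals over the domain).
Gaussian moments: ∫x^(2j)·e^(−2αx²) dx = (2j−1)!!/(4α)^j · √(π/(2α)), odd powers integrate to 0; here √(π/(2α)) = 1.0166.
⟨x²⟩ = 0.16447.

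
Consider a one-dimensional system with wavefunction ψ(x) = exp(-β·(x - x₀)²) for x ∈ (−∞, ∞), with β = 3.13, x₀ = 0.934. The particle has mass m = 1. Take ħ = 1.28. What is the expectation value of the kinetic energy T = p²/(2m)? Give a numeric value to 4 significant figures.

2.564

T = −(ħ²/2m) d²/dx², so ⟨T⟩ = −(ħ²/2m) ∫ ψ*·ψ'' dx / ∫|ψ|² dx; with m = 1.
Gaussian moments (u = x − x₀): ∫u^(2j)·e^(−2βu²) du = (2j−1)!!/(4β)^j · √(π/(2β)), odd powers integrate to 0; here √(π/(2β)) = 0.70842. Derivatives: d/dx e^(−βu²) = −2βu·e^(−βu²), d²/dx² e^(−βu²) = (4β²u² − 2β)·e^(−βu²).
State is unnormalized: ∫|ψ|² dx = 0.70842, and ∫ψ*·(−ħ²/2m · ψ'') dx = 1.8164, so ⟨T⟩ = 1.8164 / 0.70842.
⟨T⟩ = 2.5641.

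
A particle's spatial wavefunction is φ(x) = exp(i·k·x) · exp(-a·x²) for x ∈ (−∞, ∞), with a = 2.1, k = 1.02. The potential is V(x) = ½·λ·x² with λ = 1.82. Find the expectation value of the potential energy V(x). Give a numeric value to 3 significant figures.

0.108

⟨V⟩ = ∫ V(x)·|φ|² dx / ∫|φ|² dx.
Gaussian moments: ∫x^(2j)·e^(−2ax²) dx = (2j−1)!!/(4a)^j · √(π/(2a)), odd powers integrate to 0; here √(π/(2a)) = 0.86487.
State is unnormalized: ∫|φ|² dx = 0.86487, and ∫φ*·V(x)·φ dx = 0.093694, so ⟨V⟩ = 0.093694 / 0.86487.
⟨V⟩ = 0.10833.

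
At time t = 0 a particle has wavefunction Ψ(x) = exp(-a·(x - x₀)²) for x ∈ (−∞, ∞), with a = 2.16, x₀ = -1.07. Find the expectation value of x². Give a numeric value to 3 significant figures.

1.26

⟨x²⟩ = ∫ x²·|Ψ|² dx / ∫|Ψ|² dx (integrals over the domain).
Gaussian moments (u = x − x₀): ∫u^(2j)·e^(−2au²) du = (2j−1)!!/(4a)^j · √(π/(2a)), odd powers integrate to 0; here √(π/(2a)) = 0.85277.
State is unnormalized: ∫|Ψ|² dx = 0.85277, and ∫Ψ*·x²·Ψ dx = 1.0750, so ⟨x²⟩ = 1.0750 / 0.85277.
⟨x²⟩ = 1.2606.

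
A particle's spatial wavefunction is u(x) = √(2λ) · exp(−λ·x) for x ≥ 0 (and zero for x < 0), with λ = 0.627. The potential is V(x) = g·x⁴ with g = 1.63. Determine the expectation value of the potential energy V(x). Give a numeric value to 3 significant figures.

⟨V⟩ = ∫ V(x)·|u|² dx.
Every integrand reduces to terms xʲ·e^(−2λx) on [0, ∞); use ∫₀^∞ xʲ·e^(−2λx) dx = j!/(2λ)^(j+1).
⟨V⟩ = 15.820.

15.8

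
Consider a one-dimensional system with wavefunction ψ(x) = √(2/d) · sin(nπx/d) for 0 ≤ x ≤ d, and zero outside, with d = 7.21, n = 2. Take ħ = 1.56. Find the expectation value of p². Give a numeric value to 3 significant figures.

p² ψ = −ħ² d²ψ/dx²; ⟨p²⟩ = −ħ² ∫ ψ*·ψ'' dx.
d/dx sin(nπx/d) = (nπ/d)·cos(nπx/d) and d²/dx² sin(nπx/d) = −(nπ/d)²·sin(nπx/d); on 0 ≤ x ≤ d, ∫sin²(nπx/d) dx = d/2 and ∫sin(nπx/d)·cos(nπx/d) dx = 0.
⟨p²⟩ = 1.8482.

1.85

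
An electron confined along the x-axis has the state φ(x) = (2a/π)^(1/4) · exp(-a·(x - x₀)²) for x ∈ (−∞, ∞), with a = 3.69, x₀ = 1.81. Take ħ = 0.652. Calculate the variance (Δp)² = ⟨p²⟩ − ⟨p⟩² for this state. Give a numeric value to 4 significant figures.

Compute ⟨p⟩ and ⟨p²⟩ separately; (Δp)² = ⟨p²⟩ − ⟨p⟩².
Gaussian moments (u = x − x₀): ∫u^(2j)·e^(−2au²) du = (2j−1)!!/(4a)^j · √(π/(2a)), odd powers integrate to 0; here √(π/(2a)) = 0.65245. Derivatives: d/dx e^(−au²) = −2au·e^(−au²), d²/dx² e^(−au²) = (4a²u² − 2a)·e^(−au²).
⟨p⟩ = 0.0000 and ⟨p²⟩ = 1.5686.
(Δp)² = 1.5686 − (0.0000)² = 1.5686.

1.569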